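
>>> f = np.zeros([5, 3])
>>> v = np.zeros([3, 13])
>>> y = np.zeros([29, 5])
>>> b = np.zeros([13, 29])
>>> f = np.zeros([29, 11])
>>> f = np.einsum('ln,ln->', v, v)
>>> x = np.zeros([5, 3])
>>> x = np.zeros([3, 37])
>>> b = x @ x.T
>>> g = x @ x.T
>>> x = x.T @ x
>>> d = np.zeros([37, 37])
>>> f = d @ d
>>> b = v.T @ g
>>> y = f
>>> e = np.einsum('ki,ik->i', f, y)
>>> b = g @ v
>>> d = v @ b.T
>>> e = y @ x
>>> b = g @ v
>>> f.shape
(37, 37)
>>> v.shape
(3, 13)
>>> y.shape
(37, 37)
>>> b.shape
(3, 13)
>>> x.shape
(37, 37)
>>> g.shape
(3, 3)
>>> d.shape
(3, 3)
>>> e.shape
(37, 37)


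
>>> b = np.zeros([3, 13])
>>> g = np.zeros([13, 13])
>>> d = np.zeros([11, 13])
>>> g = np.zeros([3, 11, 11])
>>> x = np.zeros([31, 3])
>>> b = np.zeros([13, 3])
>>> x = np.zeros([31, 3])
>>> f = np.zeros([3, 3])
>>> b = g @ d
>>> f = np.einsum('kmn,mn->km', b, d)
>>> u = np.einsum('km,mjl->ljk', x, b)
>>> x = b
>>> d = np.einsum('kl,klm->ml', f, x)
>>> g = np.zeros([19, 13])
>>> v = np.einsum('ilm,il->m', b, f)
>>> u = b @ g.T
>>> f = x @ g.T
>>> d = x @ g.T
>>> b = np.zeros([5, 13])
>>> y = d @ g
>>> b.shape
(5, 13)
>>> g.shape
(19, 13)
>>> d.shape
(3, 11, 19)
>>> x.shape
(3, 11, 13)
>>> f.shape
(3, 11, 19)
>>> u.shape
(3, 11, 19)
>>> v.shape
(13,)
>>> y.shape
(3, 11, 13)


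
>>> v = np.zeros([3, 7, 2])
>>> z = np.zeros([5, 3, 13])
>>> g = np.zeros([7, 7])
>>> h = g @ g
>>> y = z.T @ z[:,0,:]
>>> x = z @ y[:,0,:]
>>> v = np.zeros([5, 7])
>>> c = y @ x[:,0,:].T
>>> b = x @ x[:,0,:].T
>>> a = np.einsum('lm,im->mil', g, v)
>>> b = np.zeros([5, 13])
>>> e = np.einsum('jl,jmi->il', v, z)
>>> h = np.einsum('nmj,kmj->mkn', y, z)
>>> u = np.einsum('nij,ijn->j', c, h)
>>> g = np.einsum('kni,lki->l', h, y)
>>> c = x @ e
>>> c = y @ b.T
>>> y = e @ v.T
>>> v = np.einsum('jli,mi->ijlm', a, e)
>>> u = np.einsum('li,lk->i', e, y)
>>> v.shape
(7, 7, 5, 13)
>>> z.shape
(5, 3, 13)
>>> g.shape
(13,)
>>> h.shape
(3, 5, 13)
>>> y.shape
(13, 5)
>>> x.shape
(5, 3, 13)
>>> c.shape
(13, 3, 5)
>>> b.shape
(5, 13)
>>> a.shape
(7, 5, 7)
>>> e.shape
(13, 7)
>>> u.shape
(7,)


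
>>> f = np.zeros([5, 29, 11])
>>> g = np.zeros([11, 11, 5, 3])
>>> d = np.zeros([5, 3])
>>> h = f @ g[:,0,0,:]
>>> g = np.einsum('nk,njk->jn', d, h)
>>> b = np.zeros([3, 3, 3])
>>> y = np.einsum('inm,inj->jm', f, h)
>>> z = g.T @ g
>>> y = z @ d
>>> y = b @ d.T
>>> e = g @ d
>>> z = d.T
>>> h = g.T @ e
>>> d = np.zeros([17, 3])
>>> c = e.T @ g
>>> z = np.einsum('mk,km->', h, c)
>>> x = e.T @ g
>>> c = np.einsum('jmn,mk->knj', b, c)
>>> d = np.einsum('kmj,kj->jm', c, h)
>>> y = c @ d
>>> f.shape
(5, 29, 11)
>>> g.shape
(29, 5)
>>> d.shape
(3, 3)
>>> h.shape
(5, 3)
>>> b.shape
(3, 3, 3)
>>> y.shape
(5, 3, 3)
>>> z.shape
()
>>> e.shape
(29, 3)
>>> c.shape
(5, 3, 3)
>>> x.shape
(3, 5)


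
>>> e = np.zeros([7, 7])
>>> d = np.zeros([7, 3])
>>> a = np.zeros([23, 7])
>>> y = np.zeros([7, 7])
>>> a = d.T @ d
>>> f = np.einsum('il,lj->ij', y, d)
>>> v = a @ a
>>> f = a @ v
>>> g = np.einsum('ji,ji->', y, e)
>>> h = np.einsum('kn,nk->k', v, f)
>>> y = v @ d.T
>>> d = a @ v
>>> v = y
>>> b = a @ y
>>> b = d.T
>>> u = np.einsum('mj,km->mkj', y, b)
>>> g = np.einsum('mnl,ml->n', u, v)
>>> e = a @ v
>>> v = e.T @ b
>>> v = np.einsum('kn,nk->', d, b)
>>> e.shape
(3, 7)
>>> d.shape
(3, 3)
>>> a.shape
(3, 3)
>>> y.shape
(3, 7)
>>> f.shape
(3, 3)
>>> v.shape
()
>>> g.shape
(3,)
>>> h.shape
(3,)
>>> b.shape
(3, 3)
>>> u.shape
(3, 3, 7)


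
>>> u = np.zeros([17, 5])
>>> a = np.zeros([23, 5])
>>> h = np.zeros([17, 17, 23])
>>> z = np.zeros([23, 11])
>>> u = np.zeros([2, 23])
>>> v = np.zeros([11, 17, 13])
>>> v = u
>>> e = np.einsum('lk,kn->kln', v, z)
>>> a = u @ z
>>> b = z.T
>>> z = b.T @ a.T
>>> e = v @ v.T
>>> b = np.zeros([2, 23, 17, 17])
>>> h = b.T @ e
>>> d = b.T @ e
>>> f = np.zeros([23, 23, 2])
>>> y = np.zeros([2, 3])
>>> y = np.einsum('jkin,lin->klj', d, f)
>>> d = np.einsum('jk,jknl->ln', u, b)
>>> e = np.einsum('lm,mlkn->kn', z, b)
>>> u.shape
(2, 23)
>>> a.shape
(2, 11)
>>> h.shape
(17, 17, 23, 2)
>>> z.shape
(23, 2)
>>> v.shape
(2, 23)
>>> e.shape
(17, 17)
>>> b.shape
(2, 23, 17, 17)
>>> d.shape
(17, 17)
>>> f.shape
(23, 23, 2)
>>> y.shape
(17, 23, 17)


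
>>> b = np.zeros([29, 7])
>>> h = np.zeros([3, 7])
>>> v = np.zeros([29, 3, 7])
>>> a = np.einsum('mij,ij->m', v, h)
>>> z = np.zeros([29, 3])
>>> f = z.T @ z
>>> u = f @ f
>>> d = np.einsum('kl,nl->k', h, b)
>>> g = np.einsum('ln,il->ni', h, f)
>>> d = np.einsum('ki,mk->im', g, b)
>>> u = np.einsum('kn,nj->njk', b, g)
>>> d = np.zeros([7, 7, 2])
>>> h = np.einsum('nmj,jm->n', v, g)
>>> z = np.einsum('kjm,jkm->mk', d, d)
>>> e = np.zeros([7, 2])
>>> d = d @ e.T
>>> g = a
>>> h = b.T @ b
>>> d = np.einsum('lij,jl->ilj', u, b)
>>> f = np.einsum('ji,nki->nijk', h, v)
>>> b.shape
(29, 7)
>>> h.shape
(7, 7)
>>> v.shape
(29, 3, 7)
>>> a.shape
(29,)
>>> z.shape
(2, 7)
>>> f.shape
(29, 7, 7, 3)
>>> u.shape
(7, 3, 29)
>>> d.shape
(3, 7, 29)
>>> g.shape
(29,)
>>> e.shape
(7, 2)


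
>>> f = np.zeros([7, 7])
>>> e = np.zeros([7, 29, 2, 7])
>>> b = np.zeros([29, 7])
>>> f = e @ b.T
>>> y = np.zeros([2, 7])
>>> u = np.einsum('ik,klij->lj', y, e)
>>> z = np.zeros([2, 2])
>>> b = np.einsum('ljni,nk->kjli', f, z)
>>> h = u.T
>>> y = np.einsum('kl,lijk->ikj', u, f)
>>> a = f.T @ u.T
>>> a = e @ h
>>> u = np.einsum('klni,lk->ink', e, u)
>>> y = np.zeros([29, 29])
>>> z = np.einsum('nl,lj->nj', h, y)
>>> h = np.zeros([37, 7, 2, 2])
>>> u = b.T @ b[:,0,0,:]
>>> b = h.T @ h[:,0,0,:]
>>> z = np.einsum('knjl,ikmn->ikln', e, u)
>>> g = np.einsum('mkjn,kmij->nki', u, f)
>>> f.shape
(7, 29, 2, 29)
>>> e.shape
(7, 29, 2, 7)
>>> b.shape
(2, 2, 7, 2)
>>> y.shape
(29, 29)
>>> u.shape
(29, 7, 29, 29)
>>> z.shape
(29, 7, 7, 29)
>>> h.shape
(37, 7, 2, 2)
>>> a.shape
(7, 29, 2, 29)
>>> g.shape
(29, 7, 2)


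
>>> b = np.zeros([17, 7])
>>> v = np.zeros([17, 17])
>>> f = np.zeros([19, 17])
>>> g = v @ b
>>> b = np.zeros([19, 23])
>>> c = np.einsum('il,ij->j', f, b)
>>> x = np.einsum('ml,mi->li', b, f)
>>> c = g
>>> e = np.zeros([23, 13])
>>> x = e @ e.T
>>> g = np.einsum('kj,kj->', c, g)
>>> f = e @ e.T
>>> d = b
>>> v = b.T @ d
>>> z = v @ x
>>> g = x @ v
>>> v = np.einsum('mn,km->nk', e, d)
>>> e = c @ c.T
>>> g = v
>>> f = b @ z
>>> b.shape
(19, 23)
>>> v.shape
(13, 19)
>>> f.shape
(19, 23)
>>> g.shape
(13, 19)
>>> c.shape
(17, 7)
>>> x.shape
(23, 23)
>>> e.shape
(17, 17)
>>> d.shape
(19, 23)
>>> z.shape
(23, 23)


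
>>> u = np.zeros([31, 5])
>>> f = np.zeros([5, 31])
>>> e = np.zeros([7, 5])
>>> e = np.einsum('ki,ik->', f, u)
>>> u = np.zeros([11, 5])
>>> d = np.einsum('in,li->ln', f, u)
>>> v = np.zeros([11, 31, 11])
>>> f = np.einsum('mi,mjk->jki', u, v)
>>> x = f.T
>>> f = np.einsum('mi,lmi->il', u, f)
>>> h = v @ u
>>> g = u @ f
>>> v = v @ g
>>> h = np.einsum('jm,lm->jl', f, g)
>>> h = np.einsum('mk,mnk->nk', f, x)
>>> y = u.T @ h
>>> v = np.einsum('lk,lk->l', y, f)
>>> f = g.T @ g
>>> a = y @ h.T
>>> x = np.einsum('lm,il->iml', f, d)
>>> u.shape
(11, 5)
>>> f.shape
(31, 31)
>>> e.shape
()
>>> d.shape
(11, 31)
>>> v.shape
(5,)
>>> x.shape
(11, 31, 31)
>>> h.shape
(11, 31)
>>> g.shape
(11, 31)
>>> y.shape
(5, 31)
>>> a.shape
(5, 11)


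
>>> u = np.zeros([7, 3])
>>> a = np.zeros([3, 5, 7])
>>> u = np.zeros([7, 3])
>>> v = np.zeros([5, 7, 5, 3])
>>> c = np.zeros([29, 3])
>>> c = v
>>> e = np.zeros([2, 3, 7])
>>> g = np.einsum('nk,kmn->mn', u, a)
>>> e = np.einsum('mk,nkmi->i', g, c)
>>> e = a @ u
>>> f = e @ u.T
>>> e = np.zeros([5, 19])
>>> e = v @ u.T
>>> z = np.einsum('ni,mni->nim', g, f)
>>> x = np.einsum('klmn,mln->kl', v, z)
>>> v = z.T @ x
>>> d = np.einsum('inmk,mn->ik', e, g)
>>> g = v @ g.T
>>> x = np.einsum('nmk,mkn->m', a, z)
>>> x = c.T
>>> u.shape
(7, 3)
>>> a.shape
(3, 5, 7)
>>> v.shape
(3, 7, 7)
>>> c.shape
(5, 7, 5, 3)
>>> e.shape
(5, 7, 5, 7)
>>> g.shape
(3, 7, 5)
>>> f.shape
(3, 5, 7)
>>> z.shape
(5, 7, 3)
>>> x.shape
(3, 5, 7, 5)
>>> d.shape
(5, 7)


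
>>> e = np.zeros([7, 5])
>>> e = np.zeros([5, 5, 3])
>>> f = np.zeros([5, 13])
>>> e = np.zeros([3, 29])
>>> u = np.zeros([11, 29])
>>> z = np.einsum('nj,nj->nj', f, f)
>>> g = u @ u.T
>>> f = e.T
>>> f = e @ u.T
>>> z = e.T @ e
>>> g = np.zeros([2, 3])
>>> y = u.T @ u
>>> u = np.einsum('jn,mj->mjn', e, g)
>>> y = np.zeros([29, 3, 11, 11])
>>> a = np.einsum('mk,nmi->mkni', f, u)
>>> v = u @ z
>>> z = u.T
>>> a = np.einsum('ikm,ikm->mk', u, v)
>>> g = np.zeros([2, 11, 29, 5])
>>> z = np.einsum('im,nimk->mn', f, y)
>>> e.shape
(3, 29)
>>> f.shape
(3, 11)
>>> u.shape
(2, 3, 29)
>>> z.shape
(11, 29)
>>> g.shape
(2, 11, 29, 5)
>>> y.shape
(29, 3, 11, 11)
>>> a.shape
(29, 3)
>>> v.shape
(2, 3, 29)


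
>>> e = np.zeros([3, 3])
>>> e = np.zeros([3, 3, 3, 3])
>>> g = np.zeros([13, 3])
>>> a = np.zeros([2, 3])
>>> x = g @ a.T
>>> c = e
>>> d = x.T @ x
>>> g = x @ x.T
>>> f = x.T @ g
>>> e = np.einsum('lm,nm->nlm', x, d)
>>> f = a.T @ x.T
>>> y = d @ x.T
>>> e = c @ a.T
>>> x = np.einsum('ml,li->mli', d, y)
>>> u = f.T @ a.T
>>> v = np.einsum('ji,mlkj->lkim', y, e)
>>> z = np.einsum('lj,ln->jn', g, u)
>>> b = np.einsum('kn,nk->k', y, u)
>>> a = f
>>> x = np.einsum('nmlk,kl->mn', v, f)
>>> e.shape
(3, 3, 3, 2)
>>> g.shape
(13, 13)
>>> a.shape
(3, 13)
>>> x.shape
(3, 3)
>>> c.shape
(3, 3, 3, 3)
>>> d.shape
(2, 2)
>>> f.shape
(3, 13)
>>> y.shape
(2, 13)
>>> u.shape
(13, 2)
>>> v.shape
(3, 3, 13, 3)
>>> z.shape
(13, 2)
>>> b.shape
(2,)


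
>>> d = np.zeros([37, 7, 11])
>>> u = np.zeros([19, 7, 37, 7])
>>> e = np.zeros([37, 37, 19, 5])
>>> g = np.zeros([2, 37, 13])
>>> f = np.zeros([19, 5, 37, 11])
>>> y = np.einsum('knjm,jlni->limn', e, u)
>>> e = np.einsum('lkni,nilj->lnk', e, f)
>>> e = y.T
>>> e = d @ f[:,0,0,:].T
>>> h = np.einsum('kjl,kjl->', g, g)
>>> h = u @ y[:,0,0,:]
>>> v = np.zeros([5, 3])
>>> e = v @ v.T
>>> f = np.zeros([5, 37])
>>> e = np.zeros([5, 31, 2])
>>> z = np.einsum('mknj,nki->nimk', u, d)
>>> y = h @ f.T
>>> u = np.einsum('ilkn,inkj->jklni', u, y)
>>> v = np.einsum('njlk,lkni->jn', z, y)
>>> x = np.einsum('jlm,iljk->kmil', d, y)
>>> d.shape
(37, 7, 11)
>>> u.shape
(5, 37, 7, 7, 19)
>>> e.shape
(5, 31, 2)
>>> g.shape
(2, 37, 13)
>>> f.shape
(5, 37)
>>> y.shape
(19, 7, 37, 5)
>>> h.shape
(19, 7, 37, 37)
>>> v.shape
(11, 37)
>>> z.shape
(37, 11, 19, 7)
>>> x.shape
(5, 11, 19, 7)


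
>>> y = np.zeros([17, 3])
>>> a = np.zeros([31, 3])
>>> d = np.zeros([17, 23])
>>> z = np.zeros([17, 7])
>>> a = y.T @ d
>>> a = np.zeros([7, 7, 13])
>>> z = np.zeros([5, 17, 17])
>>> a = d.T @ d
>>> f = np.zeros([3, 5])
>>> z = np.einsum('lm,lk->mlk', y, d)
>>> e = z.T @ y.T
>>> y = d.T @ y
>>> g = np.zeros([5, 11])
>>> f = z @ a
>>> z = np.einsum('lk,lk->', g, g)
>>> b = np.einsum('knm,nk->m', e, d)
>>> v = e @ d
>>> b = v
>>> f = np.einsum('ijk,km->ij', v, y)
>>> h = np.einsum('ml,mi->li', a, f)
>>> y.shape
(23, 3)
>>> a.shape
(23, 23)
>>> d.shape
(17, 23)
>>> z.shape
()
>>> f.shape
(23, 17)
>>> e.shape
(23, 17, 17)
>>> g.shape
(5, 11)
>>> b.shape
(23, 17, 23)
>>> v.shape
(23, 17, 23)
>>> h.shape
(23, 17)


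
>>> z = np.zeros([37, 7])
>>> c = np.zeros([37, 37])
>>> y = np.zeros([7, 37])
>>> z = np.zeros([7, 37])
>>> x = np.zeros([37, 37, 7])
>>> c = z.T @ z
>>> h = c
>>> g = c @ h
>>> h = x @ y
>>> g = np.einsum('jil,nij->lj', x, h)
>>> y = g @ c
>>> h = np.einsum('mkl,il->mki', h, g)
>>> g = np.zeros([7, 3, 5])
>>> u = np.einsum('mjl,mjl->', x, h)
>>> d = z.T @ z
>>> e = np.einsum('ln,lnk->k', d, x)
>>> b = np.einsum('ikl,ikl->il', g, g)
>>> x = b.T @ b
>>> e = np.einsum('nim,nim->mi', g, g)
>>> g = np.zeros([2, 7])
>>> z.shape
(7, 37)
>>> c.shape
(37, 37)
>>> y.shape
(7, 37)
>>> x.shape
(5, 5)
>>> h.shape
(37, 37, 7)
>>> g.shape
(2, 7)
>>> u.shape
()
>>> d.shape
(37, 37)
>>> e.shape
(5, 3)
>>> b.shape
(7, 5)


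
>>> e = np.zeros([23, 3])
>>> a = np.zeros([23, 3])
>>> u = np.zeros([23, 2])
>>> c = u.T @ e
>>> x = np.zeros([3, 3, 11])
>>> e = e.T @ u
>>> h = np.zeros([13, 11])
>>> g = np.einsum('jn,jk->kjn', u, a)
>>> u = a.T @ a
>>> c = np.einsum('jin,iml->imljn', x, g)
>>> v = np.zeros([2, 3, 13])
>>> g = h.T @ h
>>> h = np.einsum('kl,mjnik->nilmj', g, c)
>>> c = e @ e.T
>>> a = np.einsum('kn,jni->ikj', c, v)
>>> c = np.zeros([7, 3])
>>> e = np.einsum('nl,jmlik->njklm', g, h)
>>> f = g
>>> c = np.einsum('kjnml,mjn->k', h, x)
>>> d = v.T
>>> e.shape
(11, 2, 23, 11, 3)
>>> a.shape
(13, 3, 2)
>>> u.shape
(3, 3)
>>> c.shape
(2,)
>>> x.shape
(3, 3, 11)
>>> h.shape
(2, 3, 11, 3, 23)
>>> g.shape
(11, 11)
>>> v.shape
(2, 3, 13)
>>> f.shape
(11, 11)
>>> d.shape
(13, 3, 2)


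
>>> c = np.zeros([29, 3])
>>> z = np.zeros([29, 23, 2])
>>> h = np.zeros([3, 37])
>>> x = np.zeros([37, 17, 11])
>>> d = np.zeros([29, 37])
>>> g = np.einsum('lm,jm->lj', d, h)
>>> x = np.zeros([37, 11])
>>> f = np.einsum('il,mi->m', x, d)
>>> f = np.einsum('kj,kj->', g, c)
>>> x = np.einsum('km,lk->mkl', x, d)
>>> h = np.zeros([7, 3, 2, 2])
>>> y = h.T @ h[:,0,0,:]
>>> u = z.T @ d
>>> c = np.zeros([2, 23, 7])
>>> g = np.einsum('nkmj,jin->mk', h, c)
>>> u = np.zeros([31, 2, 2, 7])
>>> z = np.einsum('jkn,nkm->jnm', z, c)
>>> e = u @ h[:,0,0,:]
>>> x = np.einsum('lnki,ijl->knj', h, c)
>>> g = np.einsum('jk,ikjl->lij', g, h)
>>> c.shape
(2, 23, 7)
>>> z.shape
(29, 2, 7)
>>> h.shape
(7, 3, 2, 2)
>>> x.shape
(2, 3, 23)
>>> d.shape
(29, 37)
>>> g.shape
(2, 7, 2)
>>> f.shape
()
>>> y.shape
(2, 2, 3, 2)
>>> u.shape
(31, 2, 2, 7)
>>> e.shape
(31, 2, 2, 2)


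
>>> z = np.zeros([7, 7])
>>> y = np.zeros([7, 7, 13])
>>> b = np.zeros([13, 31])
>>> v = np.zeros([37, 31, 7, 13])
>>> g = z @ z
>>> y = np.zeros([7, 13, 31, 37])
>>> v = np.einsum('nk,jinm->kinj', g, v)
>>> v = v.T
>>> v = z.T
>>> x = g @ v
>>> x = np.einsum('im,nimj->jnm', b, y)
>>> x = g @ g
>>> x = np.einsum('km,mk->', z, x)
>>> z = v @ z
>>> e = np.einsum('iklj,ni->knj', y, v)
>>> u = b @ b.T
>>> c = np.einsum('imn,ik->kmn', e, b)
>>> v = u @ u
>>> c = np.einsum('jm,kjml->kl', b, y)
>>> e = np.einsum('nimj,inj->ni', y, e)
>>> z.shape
(7, 7)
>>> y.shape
(7, 13, 31, 37)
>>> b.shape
(13, 31)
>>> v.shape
(13, 13)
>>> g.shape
(7, 7)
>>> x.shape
()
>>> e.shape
(7, 13)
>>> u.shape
(13, 13)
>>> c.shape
(7, 37)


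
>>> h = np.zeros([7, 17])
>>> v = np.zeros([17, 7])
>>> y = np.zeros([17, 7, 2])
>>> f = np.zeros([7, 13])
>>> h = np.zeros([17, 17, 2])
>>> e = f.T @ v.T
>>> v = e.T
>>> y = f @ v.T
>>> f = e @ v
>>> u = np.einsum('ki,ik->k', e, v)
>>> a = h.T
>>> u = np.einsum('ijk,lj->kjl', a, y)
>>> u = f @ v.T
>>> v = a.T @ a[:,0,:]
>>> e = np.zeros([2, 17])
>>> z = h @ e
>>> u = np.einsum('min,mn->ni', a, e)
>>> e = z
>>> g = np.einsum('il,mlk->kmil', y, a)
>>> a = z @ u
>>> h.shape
(17, 17, 2)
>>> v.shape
(17, 17, 17)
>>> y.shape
(7, 17)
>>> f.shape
(13, 13)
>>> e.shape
(17, 17, 17)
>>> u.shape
(17, 17)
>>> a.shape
(17, 17, 17)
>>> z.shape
(17, 17, 17)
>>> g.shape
(17, 2, 7, 17)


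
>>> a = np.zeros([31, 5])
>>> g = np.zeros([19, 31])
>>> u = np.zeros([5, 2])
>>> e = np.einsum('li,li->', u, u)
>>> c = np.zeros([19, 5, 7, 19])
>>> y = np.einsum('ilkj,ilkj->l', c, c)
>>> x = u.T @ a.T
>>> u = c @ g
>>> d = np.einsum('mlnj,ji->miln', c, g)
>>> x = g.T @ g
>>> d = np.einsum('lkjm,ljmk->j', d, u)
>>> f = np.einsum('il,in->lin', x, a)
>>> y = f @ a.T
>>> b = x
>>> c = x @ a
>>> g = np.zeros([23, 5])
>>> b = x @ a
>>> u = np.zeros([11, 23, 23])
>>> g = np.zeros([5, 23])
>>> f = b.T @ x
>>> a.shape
(31, 5)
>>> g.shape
(5, 23)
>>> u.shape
(11, 23, 23)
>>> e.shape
()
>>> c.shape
(31, 5)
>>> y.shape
(31, 31, 31)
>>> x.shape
(31, 31)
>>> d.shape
(5,)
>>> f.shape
(5, 31)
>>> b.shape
(31, 5)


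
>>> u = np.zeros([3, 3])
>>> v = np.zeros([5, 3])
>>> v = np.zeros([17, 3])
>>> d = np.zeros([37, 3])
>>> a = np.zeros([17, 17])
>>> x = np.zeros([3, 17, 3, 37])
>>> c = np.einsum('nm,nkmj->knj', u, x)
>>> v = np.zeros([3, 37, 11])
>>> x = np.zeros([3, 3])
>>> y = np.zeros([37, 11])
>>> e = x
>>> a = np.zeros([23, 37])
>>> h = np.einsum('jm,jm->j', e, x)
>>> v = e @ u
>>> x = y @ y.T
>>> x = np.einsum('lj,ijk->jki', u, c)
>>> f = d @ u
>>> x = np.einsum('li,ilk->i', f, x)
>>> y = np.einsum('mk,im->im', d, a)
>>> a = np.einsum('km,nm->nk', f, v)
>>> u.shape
(3, 3)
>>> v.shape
(3, 3)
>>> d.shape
(37, 3)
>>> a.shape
(3, 37)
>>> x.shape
(3,)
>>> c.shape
(17, 3, 37)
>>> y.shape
(23, 37)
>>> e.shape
(3, 3)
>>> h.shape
(3,)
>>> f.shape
(37, 3)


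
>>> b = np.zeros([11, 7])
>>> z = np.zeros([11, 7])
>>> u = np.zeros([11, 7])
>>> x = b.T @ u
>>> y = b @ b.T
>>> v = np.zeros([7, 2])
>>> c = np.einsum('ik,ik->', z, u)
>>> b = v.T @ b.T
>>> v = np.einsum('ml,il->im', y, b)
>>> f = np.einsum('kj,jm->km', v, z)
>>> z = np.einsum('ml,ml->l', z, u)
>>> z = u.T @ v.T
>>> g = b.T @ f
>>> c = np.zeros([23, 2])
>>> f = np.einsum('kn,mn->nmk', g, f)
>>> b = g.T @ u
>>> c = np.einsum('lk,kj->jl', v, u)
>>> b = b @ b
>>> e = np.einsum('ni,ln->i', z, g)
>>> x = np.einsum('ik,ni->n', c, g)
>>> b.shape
(7, 7)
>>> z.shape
(7, 2)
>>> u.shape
(11, 7)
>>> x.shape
(11,)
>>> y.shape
(11, 11)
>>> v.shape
(2, 11)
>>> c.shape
(7, 2)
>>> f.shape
(7, 2, 11)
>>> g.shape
(11, 7)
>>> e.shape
(2,)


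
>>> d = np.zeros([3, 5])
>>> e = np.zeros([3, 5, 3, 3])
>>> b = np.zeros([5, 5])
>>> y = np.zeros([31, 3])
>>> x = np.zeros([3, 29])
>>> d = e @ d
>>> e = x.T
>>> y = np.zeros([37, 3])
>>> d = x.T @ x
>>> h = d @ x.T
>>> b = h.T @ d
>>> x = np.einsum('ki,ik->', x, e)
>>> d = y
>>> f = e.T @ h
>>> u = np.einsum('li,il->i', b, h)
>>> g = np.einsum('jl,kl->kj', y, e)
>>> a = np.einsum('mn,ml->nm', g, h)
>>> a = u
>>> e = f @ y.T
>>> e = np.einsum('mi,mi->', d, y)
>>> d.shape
(37, 3)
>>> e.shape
()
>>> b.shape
(3, 29)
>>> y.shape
(37, 3)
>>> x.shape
()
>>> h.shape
(29, 3)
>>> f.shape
(3, 3)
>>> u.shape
(29,)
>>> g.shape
(29, 37)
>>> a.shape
(29,)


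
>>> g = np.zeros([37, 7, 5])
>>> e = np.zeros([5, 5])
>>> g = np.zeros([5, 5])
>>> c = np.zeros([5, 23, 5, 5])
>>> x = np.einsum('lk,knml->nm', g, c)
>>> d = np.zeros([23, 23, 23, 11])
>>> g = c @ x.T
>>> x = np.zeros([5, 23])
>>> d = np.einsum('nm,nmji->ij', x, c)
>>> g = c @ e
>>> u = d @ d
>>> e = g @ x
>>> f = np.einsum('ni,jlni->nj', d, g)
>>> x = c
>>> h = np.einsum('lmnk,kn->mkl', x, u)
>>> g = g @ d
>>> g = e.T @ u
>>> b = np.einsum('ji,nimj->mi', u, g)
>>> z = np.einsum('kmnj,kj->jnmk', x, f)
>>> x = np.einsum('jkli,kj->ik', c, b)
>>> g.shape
(23, 5, 23, 5)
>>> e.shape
(5, 23, 5, 23)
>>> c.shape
(5, 23, 5, 5)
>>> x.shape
(5, 23)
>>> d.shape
(5, 5)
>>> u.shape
(5, 5)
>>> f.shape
(5, 5)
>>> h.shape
(23, 5, 5)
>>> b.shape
(23, 5)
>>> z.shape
(5, 5, 23, 5)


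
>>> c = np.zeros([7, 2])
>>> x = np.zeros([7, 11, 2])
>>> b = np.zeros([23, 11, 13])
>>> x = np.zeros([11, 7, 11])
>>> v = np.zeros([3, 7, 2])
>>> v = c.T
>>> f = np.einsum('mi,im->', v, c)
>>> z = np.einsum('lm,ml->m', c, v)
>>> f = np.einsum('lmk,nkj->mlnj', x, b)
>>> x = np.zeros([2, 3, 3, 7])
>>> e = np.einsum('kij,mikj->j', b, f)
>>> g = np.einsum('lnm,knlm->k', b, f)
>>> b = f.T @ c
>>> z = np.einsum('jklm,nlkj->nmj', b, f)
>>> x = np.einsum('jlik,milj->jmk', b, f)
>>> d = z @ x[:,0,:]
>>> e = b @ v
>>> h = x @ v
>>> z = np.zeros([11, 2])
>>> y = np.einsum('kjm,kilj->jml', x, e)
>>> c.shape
(7, 2)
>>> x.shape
(13, 7, 2)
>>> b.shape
(13, 23, 11, 2)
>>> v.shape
(2, 7)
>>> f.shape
(7, 11, 23, 13)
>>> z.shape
(11, 2)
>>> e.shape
(13, 23, 11, 7)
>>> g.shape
(7,)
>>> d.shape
(7, 2, 2)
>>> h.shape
(13, 7, 7)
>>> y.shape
(7, 2, 11)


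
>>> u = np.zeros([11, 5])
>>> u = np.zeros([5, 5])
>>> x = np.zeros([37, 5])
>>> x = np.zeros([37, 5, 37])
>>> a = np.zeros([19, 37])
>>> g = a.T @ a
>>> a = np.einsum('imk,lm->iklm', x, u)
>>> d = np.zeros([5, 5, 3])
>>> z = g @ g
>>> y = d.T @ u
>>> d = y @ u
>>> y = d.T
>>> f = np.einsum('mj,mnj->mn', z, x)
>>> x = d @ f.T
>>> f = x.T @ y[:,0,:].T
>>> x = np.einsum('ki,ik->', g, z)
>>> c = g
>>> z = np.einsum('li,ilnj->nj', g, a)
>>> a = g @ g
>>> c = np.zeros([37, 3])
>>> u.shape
(5, 5)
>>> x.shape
()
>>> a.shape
(37, 37)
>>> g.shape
(37, 37)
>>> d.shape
(3, 5, 5)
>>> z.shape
(5, 5)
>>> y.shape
(5, 5, 3)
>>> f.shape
(37, 5, 5)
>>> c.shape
(37, 3)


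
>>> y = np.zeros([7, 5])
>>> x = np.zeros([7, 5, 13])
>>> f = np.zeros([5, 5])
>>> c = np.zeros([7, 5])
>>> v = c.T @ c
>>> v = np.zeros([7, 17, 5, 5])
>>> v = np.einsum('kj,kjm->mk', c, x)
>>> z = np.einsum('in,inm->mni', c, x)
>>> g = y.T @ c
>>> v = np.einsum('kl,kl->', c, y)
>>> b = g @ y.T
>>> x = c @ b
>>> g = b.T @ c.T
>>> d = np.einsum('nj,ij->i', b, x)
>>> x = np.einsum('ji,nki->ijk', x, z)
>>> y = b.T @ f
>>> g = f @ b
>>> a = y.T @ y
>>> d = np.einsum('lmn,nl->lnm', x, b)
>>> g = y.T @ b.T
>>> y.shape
(7, 5)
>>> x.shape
(7, 7, 5)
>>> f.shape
(5, 5)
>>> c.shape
(7, 5)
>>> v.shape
()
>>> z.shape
(13, 5, 7)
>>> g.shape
(5, 5)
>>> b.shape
(5, 7)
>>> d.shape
(7, 5, 7)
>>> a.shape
(5, 5)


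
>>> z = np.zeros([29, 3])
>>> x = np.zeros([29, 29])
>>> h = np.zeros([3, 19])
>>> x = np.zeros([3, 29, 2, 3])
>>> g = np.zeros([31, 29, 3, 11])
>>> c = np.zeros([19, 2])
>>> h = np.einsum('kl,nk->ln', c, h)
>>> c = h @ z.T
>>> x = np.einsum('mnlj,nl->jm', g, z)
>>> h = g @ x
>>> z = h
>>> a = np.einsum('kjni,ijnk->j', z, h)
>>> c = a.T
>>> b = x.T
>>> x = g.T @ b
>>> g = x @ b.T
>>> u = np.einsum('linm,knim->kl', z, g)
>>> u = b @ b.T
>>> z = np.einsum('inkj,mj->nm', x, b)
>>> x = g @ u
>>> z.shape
(3, 31)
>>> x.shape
(11, 3, 29, 31)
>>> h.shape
(31, 29, 3, 31)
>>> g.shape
(11, 3, 29, 31)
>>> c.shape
(29,)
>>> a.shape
(29,)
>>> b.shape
(31, 11)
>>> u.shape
(31, 31)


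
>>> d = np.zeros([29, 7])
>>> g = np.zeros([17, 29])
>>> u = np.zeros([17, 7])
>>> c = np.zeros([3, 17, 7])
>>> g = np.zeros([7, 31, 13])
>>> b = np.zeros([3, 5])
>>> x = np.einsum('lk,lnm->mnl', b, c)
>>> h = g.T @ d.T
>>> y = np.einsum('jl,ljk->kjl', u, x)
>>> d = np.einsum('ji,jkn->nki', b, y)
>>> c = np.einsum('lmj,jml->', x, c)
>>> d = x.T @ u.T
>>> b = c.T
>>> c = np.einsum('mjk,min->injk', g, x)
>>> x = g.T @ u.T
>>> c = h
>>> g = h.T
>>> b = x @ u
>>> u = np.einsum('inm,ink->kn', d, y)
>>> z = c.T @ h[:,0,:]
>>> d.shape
(3, 17, 17)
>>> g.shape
(29, 31, 13)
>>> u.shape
(7, 17)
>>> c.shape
(13, 31, 29)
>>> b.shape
(13, 31, 7)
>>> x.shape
(13, 31, 17)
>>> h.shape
(13, 31, 29)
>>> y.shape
(3, 17, 7)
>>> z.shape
(29, 31, 29)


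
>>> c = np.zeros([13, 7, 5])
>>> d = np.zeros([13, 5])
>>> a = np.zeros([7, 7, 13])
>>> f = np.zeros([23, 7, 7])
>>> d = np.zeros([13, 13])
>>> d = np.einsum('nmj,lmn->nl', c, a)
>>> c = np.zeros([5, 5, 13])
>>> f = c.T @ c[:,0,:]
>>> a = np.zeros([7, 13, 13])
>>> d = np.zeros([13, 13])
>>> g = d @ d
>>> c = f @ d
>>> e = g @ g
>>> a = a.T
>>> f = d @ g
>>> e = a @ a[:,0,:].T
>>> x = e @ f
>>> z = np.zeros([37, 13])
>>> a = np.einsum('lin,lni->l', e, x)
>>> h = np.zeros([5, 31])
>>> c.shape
(13, 5, 13)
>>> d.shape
(13, 13)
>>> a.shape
(13,)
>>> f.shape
(13, 13)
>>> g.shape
(13, 13)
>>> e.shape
(13, 13, 13)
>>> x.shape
(13, 13, 13)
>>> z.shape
(37, 13)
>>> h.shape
(5, 31)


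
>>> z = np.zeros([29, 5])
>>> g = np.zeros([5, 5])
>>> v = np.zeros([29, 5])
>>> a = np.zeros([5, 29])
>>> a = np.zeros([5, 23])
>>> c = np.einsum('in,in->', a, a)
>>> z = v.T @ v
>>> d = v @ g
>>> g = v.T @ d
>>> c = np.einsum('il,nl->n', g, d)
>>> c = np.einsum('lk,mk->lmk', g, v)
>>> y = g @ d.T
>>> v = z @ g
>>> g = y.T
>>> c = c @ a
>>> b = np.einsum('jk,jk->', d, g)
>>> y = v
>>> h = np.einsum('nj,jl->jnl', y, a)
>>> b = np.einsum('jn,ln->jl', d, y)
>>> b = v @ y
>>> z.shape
(5, 5)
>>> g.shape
(29, 5)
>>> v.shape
(5, 5)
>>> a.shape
(5, 23)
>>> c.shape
(5, 29, 23)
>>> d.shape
(29, 5)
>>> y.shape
(5, 5)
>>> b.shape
(5, 5)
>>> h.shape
(5, 5, 23)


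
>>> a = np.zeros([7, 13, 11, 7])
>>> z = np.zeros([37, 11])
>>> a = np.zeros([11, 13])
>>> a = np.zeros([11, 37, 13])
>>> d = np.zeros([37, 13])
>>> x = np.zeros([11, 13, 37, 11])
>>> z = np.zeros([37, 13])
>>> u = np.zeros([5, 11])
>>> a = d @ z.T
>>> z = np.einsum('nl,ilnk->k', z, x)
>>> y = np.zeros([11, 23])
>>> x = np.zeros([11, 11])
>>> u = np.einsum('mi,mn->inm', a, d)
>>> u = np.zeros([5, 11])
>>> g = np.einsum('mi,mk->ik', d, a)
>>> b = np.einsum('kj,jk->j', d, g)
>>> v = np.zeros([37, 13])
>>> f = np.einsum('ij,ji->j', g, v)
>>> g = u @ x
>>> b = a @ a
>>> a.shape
(37, 37)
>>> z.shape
(11,)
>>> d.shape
(37, 13)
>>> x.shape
(11, 11)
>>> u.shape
(5, 11)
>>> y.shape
(11, 23)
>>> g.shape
(5, 11)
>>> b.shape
(37, 37)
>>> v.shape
(37, 13)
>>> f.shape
(37,)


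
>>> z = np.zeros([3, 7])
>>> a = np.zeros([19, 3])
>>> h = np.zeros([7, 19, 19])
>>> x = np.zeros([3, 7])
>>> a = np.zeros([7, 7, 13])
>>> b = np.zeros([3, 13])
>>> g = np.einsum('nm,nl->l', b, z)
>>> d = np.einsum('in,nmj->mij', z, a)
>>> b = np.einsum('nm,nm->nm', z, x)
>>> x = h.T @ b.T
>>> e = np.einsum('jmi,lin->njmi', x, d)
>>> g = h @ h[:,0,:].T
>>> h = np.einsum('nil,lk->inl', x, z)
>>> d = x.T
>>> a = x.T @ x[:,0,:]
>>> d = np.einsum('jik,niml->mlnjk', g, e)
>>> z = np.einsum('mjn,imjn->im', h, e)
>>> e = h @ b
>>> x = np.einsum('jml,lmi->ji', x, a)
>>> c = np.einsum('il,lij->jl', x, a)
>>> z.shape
(13, 19)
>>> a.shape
(3, 19, 3)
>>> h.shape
(19, 19, 3)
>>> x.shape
(19, 3)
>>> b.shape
(3, 7)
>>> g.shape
(7, 19, 7)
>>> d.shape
(19, 3, 13, 7, 7)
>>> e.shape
(19, 19, 7)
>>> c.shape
(3, 3)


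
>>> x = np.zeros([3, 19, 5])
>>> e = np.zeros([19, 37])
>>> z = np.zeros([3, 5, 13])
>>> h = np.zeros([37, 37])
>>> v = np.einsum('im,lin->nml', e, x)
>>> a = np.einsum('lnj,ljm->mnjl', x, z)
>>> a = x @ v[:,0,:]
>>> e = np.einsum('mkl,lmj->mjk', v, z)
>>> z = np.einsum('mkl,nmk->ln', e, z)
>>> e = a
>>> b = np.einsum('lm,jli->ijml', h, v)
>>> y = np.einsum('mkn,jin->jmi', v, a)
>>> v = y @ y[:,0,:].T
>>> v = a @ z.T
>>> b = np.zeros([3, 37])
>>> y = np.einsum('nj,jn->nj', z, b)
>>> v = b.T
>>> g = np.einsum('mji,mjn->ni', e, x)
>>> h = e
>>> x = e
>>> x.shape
(3, 19, 3)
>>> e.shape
(3, 19, 3)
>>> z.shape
(37, 3)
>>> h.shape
(3, 19, 3)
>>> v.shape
(37, 3)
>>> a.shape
(3, 19, 3)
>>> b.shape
(3, 37)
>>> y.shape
(37, 3)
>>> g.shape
(5, 3)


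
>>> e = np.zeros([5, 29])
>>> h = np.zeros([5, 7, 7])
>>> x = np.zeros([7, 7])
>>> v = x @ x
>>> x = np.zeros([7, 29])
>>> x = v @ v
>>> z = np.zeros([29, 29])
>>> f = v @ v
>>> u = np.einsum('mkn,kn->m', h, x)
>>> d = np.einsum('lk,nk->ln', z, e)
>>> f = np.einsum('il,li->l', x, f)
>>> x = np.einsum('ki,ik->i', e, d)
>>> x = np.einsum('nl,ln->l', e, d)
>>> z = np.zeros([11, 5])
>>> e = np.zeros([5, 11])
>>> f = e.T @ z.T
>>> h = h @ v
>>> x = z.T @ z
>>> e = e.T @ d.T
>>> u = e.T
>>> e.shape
(11, 29)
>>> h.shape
(5, 7, 7)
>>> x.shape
(5, 5)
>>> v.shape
(7, 7)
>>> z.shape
(11, 5)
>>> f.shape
(11, 11)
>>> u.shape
(29, 11)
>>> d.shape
(29, 5)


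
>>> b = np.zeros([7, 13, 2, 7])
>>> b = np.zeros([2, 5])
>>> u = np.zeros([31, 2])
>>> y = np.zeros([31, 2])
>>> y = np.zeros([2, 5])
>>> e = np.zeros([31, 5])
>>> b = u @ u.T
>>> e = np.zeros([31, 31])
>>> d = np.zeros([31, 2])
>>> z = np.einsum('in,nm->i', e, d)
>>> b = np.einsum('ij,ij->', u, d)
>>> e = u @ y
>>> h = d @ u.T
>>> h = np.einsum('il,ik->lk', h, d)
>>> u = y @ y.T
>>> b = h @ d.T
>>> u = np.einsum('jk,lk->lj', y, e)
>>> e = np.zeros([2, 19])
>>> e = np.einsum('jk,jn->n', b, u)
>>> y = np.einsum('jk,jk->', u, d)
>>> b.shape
(31, 31)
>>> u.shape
(31, 2)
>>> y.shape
()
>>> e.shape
(2,)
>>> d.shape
(31, 2)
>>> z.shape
(31,)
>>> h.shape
(31, 2)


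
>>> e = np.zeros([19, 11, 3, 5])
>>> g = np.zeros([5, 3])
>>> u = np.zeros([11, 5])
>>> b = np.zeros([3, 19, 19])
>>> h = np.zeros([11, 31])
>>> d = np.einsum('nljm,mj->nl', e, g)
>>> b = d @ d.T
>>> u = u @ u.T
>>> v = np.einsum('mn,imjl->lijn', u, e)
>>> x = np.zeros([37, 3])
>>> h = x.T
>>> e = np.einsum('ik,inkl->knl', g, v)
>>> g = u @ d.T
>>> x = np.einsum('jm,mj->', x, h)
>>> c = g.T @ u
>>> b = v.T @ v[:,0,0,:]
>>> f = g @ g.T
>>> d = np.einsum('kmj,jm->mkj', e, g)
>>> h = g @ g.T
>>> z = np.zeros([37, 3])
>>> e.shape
(3, 19, 11)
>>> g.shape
(11, 19)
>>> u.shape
(11, 11)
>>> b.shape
(11, 3, 19, 11)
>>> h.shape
(11, 11)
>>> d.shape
(19, 3, 11)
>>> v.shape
(5, 19, 3, 11)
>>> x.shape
()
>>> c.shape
(19, 11)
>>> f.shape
(11, 11)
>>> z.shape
(37, 3)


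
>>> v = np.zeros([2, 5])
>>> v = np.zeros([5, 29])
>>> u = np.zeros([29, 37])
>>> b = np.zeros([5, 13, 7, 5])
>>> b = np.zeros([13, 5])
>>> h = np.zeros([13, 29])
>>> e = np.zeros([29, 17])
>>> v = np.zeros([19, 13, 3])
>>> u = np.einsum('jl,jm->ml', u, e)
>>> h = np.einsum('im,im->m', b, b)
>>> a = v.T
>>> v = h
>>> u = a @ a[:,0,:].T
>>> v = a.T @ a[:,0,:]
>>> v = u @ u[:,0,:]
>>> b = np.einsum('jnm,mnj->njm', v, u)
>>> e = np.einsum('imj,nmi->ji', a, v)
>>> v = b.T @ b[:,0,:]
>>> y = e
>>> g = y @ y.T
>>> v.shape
(3, 3, 3)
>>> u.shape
(3, 13, 3)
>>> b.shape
(13, 3, 3)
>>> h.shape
(5,)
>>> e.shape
(19, 3)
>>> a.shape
(3, 13, 19)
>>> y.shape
(19, 3)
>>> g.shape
(19, 19)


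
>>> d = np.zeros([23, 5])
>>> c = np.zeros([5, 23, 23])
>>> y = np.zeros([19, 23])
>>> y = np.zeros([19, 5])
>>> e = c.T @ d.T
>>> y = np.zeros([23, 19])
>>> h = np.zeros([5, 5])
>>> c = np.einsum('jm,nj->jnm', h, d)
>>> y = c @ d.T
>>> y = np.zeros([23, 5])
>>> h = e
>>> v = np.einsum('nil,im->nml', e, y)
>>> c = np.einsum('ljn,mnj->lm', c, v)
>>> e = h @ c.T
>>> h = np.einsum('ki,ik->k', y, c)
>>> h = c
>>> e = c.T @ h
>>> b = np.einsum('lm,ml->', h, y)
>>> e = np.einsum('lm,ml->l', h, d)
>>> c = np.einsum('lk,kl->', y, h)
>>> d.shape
(23, 5)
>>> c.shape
()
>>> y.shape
(23, 5)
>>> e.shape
(5,)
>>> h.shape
(5, 23)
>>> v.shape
(23, 5, 23)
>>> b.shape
()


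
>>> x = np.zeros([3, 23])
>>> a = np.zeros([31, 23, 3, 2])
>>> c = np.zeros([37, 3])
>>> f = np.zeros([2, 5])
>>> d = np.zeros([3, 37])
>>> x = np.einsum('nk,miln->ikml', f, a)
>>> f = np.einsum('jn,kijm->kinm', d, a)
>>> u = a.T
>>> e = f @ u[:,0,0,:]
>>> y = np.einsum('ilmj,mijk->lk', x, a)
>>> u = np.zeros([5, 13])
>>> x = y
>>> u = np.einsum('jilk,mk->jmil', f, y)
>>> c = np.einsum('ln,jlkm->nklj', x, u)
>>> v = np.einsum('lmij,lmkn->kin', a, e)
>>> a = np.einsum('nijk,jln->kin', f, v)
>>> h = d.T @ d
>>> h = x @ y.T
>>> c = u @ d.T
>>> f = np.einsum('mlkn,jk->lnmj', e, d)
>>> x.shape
(5, 2)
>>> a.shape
(2, 23, 31)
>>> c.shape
(31, 5, 23, 3)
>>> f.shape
(23, 31, 31, 3)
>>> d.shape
(3, 37)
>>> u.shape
(31, 5, 23, 37)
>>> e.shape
(31, 23, 37, 31)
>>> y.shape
(5, 2)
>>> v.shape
(37, 3, 31)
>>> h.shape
(5, 5)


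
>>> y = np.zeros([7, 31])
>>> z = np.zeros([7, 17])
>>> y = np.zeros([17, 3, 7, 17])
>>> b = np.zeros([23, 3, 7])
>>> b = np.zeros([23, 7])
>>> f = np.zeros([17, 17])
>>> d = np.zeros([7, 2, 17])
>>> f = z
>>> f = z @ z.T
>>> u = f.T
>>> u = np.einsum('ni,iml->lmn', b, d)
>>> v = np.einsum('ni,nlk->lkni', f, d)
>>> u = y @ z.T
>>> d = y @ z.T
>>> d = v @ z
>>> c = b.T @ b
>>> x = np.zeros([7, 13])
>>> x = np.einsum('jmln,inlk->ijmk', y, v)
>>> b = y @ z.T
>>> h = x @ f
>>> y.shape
(17, 3, 7, 17)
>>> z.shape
(7, 17)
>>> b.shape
(17, 3, 7, 7)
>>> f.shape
(7, 7)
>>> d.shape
(2, 17, 7, 17)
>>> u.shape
(17, 3, 7, 7)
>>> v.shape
(2, 17, 7, 7)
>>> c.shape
(7, 7)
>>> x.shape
(2, 17, 3, 7)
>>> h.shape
(2, 17, 3, 7)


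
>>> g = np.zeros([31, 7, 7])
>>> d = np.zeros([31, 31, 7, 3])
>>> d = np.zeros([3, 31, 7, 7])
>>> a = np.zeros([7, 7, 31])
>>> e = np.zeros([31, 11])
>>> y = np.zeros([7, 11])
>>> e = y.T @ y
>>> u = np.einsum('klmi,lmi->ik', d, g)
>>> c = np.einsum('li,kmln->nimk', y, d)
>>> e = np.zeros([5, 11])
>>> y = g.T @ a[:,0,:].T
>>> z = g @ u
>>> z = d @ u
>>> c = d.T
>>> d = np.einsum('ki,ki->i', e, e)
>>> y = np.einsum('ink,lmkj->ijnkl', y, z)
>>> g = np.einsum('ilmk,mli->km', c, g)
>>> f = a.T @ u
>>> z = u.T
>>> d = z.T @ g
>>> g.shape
(3, 31)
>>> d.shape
(7, 31)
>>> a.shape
(7, 7, 31)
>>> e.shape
(5, 11)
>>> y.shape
(7, 3, 7, 7, 3)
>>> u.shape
(7, 3)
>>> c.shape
(7, 7, 31, 3)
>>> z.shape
(3, 7)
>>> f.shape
(31, 7, 3)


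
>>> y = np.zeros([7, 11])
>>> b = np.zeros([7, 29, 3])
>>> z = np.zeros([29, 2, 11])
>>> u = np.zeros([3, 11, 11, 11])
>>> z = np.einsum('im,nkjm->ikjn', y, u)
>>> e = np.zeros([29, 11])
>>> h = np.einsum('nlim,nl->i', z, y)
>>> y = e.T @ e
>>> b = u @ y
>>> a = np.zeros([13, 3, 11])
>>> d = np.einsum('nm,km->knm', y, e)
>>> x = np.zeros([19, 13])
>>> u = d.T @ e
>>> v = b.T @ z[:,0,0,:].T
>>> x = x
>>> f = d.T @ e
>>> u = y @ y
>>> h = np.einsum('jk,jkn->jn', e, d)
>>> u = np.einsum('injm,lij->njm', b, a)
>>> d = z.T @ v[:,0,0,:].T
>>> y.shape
(11, 11)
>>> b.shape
(3, 11, 11, 11)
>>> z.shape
(7, 11, 11, 3)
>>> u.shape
(11, 11, 11)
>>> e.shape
(29, 11)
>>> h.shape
(29, 11)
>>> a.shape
(13, 3, 11)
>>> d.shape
(3, 11, 11, 11)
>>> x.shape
(19, 13)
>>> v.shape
(11, 11, 11, 7)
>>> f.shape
(11, 11, 11)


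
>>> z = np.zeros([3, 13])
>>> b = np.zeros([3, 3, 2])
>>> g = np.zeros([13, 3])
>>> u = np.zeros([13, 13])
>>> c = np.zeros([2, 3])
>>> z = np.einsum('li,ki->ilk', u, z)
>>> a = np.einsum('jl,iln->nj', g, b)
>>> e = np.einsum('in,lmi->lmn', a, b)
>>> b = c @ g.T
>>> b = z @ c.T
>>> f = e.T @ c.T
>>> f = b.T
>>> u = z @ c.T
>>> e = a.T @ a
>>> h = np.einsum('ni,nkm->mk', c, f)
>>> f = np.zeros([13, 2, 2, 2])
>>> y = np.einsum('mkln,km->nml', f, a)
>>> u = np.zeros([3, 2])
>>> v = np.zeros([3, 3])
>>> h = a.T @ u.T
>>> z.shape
(13, 13, 3)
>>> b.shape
(13, 13, 2)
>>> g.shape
(13, 3)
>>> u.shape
(3, 2)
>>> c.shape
(2, 3)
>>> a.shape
(2, 13)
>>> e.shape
(13, 13)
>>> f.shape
(13, 2, 2, 2)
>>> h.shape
(13, 3)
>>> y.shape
(2, 13, 2)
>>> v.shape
(3, 3)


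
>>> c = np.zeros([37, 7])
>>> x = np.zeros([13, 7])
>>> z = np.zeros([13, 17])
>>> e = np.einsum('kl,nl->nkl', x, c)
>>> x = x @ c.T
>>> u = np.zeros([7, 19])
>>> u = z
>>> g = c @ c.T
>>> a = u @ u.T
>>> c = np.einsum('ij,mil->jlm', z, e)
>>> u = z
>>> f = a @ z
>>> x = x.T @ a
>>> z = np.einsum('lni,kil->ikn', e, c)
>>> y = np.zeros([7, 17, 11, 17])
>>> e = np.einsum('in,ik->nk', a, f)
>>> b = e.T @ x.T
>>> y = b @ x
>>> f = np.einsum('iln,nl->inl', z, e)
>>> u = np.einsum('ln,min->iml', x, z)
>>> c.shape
(17, 7, 37)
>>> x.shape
(37, 13)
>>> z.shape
(7, 17, 13)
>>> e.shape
(13, 17)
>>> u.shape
(17, 7, 37)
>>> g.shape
(37, 37)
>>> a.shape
(13, 13)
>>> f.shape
(7, 13, 17)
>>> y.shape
(17, 13)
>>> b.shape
(17, 37)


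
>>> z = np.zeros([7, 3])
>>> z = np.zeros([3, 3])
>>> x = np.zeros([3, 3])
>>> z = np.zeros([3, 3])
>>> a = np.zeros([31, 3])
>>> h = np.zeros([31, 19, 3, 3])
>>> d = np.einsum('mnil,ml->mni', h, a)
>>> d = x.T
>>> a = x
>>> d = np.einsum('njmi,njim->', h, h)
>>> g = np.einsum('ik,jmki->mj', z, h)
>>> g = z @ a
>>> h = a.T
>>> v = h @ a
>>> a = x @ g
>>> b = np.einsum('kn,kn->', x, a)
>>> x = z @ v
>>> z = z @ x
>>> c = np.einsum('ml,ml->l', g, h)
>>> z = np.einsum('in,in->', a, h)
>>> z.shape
()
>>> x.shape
(3, 3)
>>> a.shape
(3, 3)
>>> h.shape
(3, 3)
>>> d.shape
()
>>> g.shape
(3, 3)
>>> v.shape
(3, 3)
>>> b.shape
()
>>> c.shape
(3,)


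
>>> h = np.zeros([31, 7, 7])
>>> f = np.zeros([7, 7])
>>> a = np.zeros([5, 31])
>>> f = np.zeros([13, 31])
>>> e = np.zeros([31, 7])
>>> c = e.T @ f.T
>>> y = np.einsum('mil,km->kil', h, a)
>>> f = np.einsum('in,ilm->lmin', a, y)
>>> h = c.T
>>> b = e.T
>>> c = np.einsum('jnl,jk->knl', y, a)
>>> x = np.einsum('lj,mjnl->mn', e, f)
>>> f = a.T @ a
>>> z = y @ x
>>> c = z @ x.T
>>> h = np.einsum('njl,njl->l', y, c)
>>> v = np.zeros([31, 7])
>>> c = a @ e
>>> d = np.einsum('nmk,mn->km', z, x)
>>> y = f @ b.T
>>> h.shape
(7,)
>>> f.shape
(31, 31)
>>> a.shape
(5, 31)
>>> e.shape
(31, 7)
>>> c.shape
(5, 7)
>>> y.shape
(31, 7)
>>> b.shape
(7, 31)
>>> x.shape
(7, 5)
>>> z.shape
(5, 7, 5)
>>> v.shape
(31, 7)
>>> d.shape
(5, 7)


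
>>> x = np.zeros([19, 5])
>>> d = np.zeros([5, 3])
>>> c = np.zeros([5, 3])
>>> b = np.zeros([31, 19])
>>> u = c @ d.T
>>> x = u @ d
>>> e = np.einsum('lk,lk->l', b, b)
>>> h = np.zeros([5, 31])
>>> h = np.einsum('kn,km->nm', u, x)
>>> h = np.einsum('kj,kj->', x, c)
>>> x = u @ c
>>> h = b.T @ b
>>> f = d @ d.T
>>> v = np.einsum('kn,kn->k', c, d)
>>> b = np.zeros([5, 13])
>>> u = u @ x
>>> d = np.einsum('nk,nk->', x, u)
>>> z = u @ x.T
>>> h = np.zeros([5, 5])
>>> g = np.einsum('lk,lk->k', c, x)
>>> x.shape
(5, 3)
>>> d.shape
()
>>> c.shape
(5, 3)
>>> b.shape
(5, 13)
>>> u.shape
(5, 3)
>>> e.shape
(31,)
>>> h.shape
(5, 5)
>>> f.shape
(5, 5)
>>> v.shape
(5,)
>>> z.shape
(5, 5)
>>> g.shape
(3,)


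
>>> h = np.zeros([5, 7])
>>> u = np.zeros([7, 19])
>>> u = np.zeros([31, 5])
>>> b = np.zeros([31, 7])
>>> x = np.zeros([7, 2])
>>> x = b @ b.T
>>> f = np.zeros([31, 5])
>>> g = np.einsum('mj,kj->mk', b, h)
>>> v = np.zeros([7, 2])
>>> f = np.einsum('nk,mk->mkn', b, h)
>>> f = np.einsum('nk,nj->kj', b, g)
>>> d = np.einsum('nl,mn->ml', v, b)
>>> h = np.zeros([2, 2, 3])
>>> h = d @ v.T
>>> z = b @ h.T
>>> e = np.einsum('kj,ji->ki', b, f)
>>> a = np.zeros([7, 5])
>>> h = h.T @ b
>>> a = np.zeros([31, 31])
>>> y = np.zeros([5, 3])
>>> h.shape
(7, 7)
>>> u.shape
(31, 5)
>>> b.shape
(31, 7)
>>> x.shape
(31, 31)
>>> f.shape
(7, 5)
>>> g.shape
(31, 5)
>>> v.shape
(7, 2)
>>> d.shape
(31, 2)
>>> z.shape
(31, 31)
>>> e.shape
(31, 5)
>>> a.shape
(31, 31)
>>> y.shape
(5, 3)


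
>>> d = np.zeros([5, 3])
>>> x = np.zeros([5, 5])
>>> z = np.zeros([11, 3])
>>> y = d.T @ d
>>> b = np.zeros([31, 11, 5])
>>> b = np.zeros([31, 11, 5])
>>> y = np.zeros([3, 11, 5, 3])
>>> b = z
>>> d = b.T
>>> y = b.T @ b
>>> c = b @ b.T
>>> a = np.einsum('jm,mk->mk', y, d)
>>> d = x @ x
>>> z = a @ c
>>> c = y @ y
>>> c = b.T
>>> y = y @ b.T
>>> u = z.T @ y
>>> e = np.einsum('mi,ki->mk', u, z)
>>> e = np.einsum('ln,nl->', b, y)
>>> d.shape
(5, 5)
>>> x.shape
(5, 5)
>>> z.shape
(3, 11)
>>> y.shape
(3, 11)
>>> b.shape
(11, 3)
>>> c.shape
(3, 11)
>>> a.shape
(3, 11)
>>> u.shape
(11, 11)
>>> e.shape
()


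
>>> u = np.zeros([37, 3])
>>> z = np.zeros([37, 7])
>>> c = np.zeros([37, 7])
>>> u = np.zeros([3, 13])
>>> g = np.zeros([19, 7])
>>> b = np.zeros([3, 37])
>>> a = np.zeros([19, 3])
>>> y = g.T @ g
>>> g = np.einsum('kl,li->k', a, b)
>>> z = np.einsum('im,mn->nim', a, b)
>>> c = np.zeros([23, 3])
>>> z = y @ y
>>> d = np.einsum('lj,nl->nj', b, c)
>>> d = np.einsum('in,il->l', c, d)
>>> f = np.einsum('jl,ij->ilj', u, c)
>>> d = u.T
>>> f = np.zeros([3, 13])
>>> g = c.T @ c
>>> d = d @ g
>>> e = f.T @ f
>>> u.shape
(3, 13)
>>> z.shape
(7, 7)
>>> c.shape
(23, 3)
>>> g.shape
(3, 3)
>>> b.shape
(3, 37)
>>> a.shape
(19, 3)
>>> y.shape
(7, 7)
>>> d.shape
(13, 3)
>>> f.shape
(3, 13)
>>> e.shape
(13, 13)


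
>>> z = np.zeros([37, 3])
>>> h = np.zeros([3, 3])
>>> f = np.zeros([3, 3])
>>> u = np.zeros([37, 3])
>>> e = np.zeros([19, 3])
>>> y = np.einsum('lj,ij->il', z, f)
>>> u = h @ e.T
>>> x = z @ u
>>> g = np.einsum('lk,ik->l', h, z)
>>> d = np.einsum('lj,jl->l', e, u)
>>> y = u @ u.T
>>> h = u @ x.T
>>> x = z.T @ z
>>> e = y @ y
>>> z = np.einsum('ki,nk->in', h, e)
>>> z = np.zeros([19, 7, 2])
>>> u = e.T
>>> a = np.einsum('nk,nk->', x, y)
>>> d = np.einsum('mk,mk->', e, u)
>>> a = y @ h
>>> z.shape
(19, 7, 2)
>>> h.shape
(3, 37)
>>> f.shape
(3, 3)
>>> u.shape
(3, 3)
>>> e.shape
(3, 3)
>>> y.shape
(3, 3)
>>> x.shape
(3, 3)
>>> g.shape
(3,)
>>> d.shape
()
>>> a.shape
(3, 37)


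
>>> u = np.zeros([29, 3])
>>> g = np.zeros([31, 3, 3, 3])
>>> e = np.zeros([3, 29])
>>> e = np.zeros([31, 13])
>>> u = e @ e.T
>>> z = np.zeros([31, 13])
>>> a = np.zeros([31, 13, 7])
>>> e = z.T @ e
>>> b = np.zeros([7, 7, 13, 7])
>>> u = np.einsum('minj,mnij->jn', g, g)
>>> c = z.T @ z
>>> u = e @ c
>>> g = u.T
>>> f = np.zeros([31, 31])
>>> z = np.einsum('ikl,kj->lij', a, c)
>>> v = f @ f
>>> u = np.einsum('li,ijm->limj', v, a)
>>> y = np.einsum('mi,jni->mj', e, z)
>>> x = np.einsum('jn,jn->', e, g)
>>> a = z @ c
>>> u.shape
(31, 31, 7, 13)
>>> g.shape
(13, 13)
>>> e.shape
(13, 13)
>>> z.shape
(7, 31, 13)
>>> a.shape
(7, 31, 13)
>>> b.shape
(7, 7, 13, 7)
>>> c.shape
(13, 13)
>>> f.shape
(31, 31)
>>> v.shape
(31, 31)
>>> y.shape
(13, 7)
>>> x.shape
()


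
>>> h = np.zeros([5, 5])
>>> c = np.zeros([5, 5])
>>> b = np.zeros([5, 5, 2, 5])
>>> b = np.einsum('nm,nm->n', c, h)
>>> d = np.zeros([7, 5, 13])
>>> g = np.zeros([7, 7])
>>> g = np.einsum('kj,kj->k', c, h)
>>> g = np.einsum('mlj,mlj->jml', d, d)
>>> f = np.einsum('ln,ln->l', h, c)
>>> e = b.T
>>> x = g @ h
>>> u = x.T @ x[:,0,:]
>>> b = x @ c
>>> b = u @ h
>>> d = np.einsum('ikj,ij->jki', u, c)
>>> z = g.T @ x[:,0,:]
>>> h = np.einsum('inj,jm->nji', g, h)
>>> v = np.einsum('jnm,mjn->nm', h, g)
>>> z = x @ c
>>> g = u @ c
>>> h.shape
(7, 5, 13)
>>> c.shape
(5, 5)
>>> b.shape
(5, 7, 5)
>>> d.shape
(5, 7, 5)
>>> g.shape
(5, 7, 5)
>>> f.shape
(5,)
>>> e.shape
(5,)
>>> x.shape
(13, 7, 5)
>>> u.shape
(5, 7, 5)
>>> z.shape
(13, 7, 5)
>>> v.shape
(5, 13)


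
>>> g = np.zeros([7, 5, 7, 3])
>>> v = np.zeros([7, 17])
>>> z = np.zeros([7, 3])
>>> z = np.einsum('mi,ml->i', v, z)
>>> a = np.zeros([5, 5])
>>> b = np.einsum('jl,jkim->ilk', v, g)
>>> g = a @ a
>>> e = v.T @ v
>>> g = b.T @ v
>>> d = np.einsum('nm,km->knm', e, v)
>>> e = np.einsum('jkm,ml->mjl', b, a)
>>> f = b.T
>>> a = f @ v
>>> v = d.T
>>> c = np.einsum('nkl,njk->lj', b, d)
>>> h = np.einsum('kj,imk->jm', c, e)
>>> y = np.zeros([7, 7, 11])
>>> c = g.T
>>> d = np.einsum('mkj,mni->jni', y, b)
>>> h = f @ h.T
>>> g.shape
(5, 17, 17)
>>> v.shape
(17, 17, 7)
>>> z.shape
(17,)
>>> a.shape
(5, 17, 17)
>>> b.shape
(7, 17, 5)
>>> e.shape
(5, 7, 5)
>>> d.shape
(11, 17, 5)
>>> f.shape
(5, 17, 7)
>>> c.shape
(17, 17, 5)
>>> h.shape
(5, 17, 17)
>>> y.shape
(7, 7, 11)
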